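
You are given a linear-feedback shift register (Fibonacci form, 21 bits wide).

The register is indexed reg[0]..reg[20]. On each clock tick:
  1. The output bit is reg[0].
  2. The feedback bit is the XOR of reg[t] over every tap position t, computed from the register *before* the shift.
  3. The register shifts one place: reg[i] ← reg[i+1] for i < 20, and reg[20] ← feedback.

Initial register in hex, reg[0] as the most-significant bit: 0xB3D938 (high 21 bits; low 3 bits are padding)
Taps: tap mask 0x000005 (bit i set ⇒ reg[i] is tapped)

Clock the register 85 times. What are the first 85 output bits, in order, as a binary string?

k : reg_k → out_k, fb_k
0: 101100111101100100111 → 1, fb=0
1: 011001111011001001110 → 0, fb=1
2: 110011110110010011101 → 1, fb=1
3: 100111101100100111011 → 1, fb=1
4: 001111011001001110111 → 0, fb=1
5: 011110110010011101111 → 0, fb=1
6: 111101100100111011111 → 1, fb=0
7: 111011001001110111110 → 1, fb=0
8: 110110010011101111100 → 1, fb=1
9: 101100100111011111001 → 1, fb=0
10: 011001001110111110010 → 0, fb=1
11: 110010011101111100101 → 1, fb=1
12: 100100111011111001011 → 1, fb=1
13: 001001110111110010111 → 0, fb=1
14: 010011101111100101111 → 0, fb=0
15: 100111011111001011110 → 1, fb=1
16: 001110111110010111101 → 0, fb=1
17: 011101111100101111011 → 0, fb=1
18: 111011111001011110111 → 1, fb=0
19: 110111110010111101110 → 1, fb=1
20: 101111100101111011101 → 1, fb=0
21: 011111001011110111010 → 0, fb=1
22: 111110010111101110101 → 1, fb=0
23: 111100101111011101010 → 1, fb=0
24: 111001011110111010100 → 1, fb=0
25: 110010111101110101000 → 1, fb=1
26: 100101111011101010001 → 1, fb=1
27: 001011110111010100011 → 0, fb=1
28: 010111101110101000111 → 0, fb=0
29: 101111011101010001110 → 1, fb=0
30: 011110111010100011100 → 0, fb=1
31: 111101110101000111001 → 1, fb=0
32: 111011101010001110010 → 1, fb=0
33: 110111010100011100100 → 1, fb=1
34: 101110101000111001001 → 1, fb=0
35: 011101010001110010010 → 0, fb=1
36: 111010100011100100101 → 1, fb=0
37: 110101000111001001010 → 1, fb=1
38: 101010001110010010101 → 1, fb=0
39: 010100011100100101010 → 0, fb=0
40: 101000111001001010100 → 1, fb=0
41: 010001110010010101000 → 0, fb=0
42: 100011100100101010000 → 1, fb=1
43: 000111001001010100001 → 0, fb=0
44: 001110010010101000010 → 0, fb=1
45: 011100100101010000101 → 0, fb=1
46: 111001001010100001011 → 1, fb=0
47: 110010010101000010110 → 1, fb=1
48: 100100101010000101101 → 1, fb=1
49: 001001010100001011011 → 0, fb=1
50: 010010101000010110111 → 0, fb=0
51: 100101010000101101110 → 1, fb=1
52: 001010100001011011101 → 0, fb=1
53: 010101000010110111011 → 0, fb=0
54: 101010000101101110110 → 1, fb=0
55: 010100001011011101100 → 0, fb=0
56: 101000010110111011000 → 1, fb=0
57: 010000101101110110000 → 0, fb=0
58: 100001011011101100000 → 1, fb=1
59: 000010110111011000001 → 0, fb=0
60: 000101101110110000010 → 0, fb=0
61: 001011011101100000100 → 0, fb=1
62: 010110111011000001001 → 0, fb=0
63: 101101110110000010010 → 1, fb=0
64: 011011101100000100100 → 0, fb=1
65: 110111011000001001001 → 1, fb=1
66: 101110110000010010011 → 1, fb=0
67: 011101100000100100110 → 0, fb=1
68: 111011000001001001101 → 1, fb=0
69: 110110000010010011010 → 1, fb=1
70: 101100000100100110101 → 1, fb=0
71: 011000001001001101010 → 0, fb=1
72: 110000010010011010101 → 1, fb=1
73: 100000100100110101011 → 1, fb=1
74: 000001001001101010111 → 0, fb=0
75: 000010010011010101110 → 0, fb=0
76: 000100100110101011100 → 0, fb=0
77: 001001001101010111000 → 0, fb=1
78: 010010011010101110001 → 0, fb=0
79: 100100110101011100010 → 1, fb=1
80: 001001101010111000101 → 0, fb=1
81: 010011010101110001011 → 0, fb=0
82: 100110101011100010110 → 1, fb=1
83: 001101010111000101101 → 0, fb=1
84: 011010101110001011011 → 0, fb=1

1011001111011001001110111110010111101110101000111001001010100001011011101100000100100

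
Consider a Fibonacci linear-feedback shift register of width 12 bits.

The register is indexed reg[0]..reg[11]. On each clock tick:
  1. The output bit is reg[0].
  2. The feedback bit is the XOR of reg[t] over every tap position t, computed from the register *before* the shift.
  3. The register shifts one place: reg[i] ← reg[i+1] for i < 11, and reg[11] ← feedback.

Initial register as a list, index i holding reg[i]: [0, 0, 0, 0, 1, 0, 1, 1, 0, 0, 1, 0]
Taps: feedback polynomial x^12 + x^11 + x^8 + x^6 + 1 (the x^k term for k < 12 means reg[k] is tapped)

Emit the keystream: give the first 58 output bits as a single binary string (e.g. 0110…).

0000101100101011001101100000110100000111001010111011101010

k : reg_k → out_k, fb_k
0: 000010110010 → 0, fb=1
1: 000101100101 → 0, fb=0
2: 001011001010 → 0, fb=1
3: 010110010101 → 0, fb=1
4: 101100101011 → 1, fb=0
5: 011001010110 → 0, fb=0
6: 110010101100 → 1, fb=1
7: 100101011001 → 1, fb=1
8: 001010110011 → 0, fb=0
9: 010101100110 → 0, fb=1
10: 101011001101 → 1, fb=1
11: 010110011011 → 0, fb=0
12: 101100110110 → 1, fb=0
13: 011001101100 → 0, fb=0
14: 110011011000 → 1, fb=0
15: 100110110000 → 1, fb=0
16: 001101100000 → 0, fb=1
17: 011011000001 → 0, fb=1
18: 110110000011 → 1, fb=0
19: 101100000110 → 1, fb=1
20: 011000001101 → 0, fb=0
21: 110000011010 → 1, fb=0
22: 100000110100 → 1, fb=0
23: 000001101000 → 0, fb=0
24: 000011010000 → 0, fb=0
25: 000110100000 → 0, fb=1
26: 001101000001 → 0, fb=1
27: 011010000011 → 0, fb=1
28: 110100000111 → 1, fb=0
29: 101000001110 → 1, fb=0
30: 010000011100 → 0, fb=1
31: 100000111001 → 1, fb=0
32: 000001110010 → 0, fb=1
33: 000011100101 → 0, fb=0
34: 000111001010 → 0, fb=1
35: 001110010101 → 0, fb=1
36: 011100101011 → 0, fb=1
37: 111001010111 → 1, fb=0
38: 110010101110 → 1, fb=1
39: 100101011101 → 1, fb=1
40: 001010111011 → 0, fb=1
41: 010101110111 → 0, fb=0
42: 101011101110 → 1, fb=1
43: 010111011101 → 0, fb=0
44: 101110111010 → 1, fb=1
45: 011101110101 → 0, fb=0
46: 111011101010 → 1, fb=1
47: 110111010101 → 1, fb=0
48: 101110101010 → 1, fb=1
49: 011101010101 → 0, fb=1
50: 111010101011 → 1, fb=0
51: 110101010110 → 1, fb=1
52: 101010101101 → 1, fb=0
53: 010101011010 → 0, fb=1
54: 101010110101 → 1, fb=1
55: 010101101011 → 0, fb=1
56: 101011010111 → 1, fb=0
57: 010110101110 → 0, fb=0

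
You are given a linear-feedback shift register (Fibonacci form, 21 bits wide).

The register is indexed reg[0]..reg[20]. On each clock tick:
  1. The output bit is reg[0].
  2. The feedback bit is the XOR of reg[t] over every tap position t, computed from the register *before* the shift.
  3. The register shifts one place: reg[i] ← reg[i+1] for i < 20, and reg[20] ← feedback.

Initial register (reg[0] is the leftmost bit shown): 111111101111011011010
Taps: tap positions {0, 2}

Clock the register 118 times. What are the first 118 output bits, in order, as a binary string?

1111111011110110110100000010100101101100100001000110011011110100101011111110100100110000100000100110111110010100010111

k : reg_k → out_k, fb_k
0: 111111101111011011010 → 1, fb=0
1: 111111011110110110100 → 1, fb=0
2: 111110111101101101000 → 1, fb=0
3: 111101111011011010000 → 1, fb=0
4: 111011110110110100000 → 1, fb=0
5: 110111101101101000000 → 1, fb=1
6: 101111011011010000001 → 1, fb=0
7: 011110110110100000010 → 0, fb=1
8: 111101101101000000101 → 1, fb=0
9: 111011011010000001010 → 1, fb=0
10: 110110110100000010100 → 1, fb=1
11: 101101101000000101001 → 1, fb=0
12: 011011010000001010010 → 0, fb=1
13: 110110100000010100101 → 1, fb=1
14: 101101000000101001011 → 1, fb=0
15: 011010000001010010110 → 0, fb=1
16: 110100000010100101101 → 1, fb=1
17: 101000000101001011011 → 1, fb=0
18: 010000001010010110110 → 0, fb=0
19: 100000010100101101100 → 1, fb=1
20: 000000101001011011001 → 0, fb=0
21: 000001010010110110010 → 0, fb=0
22: 000010100101101100100 → 0, fb=0
23: 000101001011011001000 → 0, fb=0
24: 001010010110110010000 → 0, fb=1
25: 010100101101100100001 → 0, fb=0
26: 101001011011001000010 → 1, fb=0
27: 010010110110010000100 → 0, fb=0
28: 100101101100100001000 → 1, fb=1
29: 001011011001000010001 → 0, fb=1
30: 010110110010000100011 → 0, fb=0
31: 101101100100001000110 → 1, fb=0
32: 011011001000010001100 → 0, fb=1
33: 110110010000100011001 → 1, fb=1
34: 101100100001000110011 → 1, fb=0
35: 011001000010001100110 → 0, fb=1
36: 110010000100011001101 → 1, fb=1
37: 100100001000110011011 → 1, fb=1
38: 001000010001100110111 → 0, fb=1
39: 010000100011001101111 → 0, fb=0
40: 100001000110011011110 → 1, fb=1
41: 000010001100110111101 → 0, fb=0
42: 000100011001101111010 → 0, fb=0
43: 001000110011011110100 → 0, fb=1
44: 010001100110111101001 → 0, fb=0
45: 100011001101111010010 → 1, fb=1
46: 000110011011110100101 → 0, fb=0
47: 001100110111101001010 → 0, fb=1
48: 011001101111010010101 → 0, fb=1
49: 110011011110100101011 → 1, fb=1
50: 100110111101001010111 → 1, fb=1
51: 001101111010010101111 → 0, fb=1
52: 011011110100101011111 → 0, fb=1
53: 110111101001010111111 → 1, fb=1
54: 101111010010101111111 → 1, fb=0
55: 011110100101011111110 → 0, fb=1
56: 111101001010111111101 → 1, fb=0
57: 111010010101111111010 → 1, fb=0
58: 110100101011111110100 → 1, fb=1
59: 101001010111111101001 → 1, fb=0
60: 010010101111111010010 → 0, fb=0
61: 100101011111110100100 → 1, fb=1
62: 001010111111101001001 → 0, fb=1
63: 010101111111010010011 → 0, fb=0
64: 101011111110100100110 → 1, fb=0
65: 010111111101001001100 → 0, fb=0
66: 101111111010010011000 → 1, fb=0
67: 011111110100100110000 → 0, fb=1
68: 111111101001001100001 → 1, fb=0
69: 111111010010011000010 → 1, fb=0
70: 111110100100110000100 → 1, fb=0
71: 111101001001100001000 → 1, fb=0
72: 111010010011000010000 → 1, fb=0
73: 110100100110000100000 → 1, fb=1
74: 101001001100001000001 → 1, fb=0
75: 010010011000010000010 → 0, fb=0
76: 100100110000100000100 → 1, fb=1
77: 001001100001000001001 → 0, fb=1
78: 010011000010000010011 → 0, fb=0
79: 100110000100000100110 → 1, fb=1
80: 001100001000001001101 → 0, fb=1
81: 011000010000010011011 → 0, fb=1
82: 110000100000100110111 → 1, fb=1
83: 100001000001001101111 → 1, fb=1
84: 000010000010011011111 → 0, fb=0
85: 000100000100110111110 → 0, fb=0
86: 001000001001101111100 → 0, fb=1
87: 010000010011011111001 → 0, fb=0
88: 100000100110111110010 → 1, fb=1
89: 000001001101111100101 → 0, fb=0
90: 000010011011111001010 → 0, fb=0
91: 000100110111110010100 → 0, fb=0
92: 001001101111100101000 → 0, fb=1
93: 010011011111001010001 → 0, fb=0
94: 100110111110010100010 → 1, fb=1
95: 001101111100101000101 → 0, fb=1
96: 011011111001010001011 → 0, fb=1
97: 110111110010100010111 → 1, fb=1
98: 101111100101000101111 → 1, fb=0
99: 011111001010001011110 → 0, fb=1
100: 111110010100010111101 → 1, fb=0
101: 111100101000101111010 → 1, fb=0
102: 111001010001011110100 → 1, fb=0
103: 110010100010111101000 → 1, fb=1
104: 100101000101111010001 → 1, fb=1
105: 001010001011110100011 → 0, fb=1
106: 010100010111101000111 → 0, fb=0
107: 101000101111010001110 → 1, fb=0
108: 010001011110100011100 → 0, fb=0
109: 100010111101000111000 → 1, fb=1
110: 000101111010001110001 → 0, fb=0
111: 001011110100011100010 → 0, fb=1
112: 010111101000111000101 → 0, fb=0
113: 101111010001110001010 → 1, fb=0
114: 011110100011100010100 → 0, fb=1
115: 111101000111000101001 → 1, fb=0
116: 111010001110001010010 → 1, fb=0
117: 110100011100010100100 → 1, fb=1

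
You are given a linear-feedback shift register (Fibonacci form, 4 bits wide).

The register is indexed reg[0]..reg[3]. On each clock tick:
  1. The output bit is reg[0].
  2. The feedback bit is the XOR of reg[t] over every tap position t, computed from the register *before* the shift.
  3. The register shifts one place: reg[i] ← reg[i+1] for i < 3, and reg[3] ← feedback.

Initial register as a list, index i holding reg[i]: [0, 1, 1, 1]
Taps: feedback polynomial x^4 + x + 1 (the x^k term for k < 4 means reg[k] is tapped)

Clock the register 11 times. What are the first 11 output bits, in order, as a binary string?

01111000100

step | reg (before) | out | fb
   0 | 0111 | 0 | 1
   1 | 1111 | 1 | 0
   2 | 1110 | 1 | 0
   3 | 1100 | 1 | 0
   4 | 1000 | 1 | 1
   5 | 0001 | 0 | 0
   6 | 0010 | 0 | 0
   7 | 0100 | 0 | 1
   8 | 1001 | 1 | 1
   9 | 0011 | 0 | 0
  10 | 0110 | 0 | 1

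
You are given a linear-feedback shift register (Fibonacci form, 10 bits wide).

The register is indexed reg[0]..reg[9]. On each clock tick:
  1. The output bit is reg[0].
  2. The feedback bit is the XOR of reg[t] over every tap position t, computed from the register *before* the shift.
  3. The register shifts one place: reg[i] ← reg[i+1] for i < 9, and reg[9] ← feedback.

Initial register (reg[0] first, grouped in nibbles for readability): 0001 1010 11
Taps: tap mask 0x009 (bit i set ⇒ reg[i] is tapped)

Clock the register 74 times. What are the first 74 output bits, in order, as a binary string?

tick  register→output (feedback)
  0  0001101011→0 (1)
  1  0011010111→0 (1)
  2  0110101111→0 (0)
  3  1101011110→1 (0)
  4  1010111100→1 (1)
  5  0101111001→0 (1)
  6  1011110011→1 (0)
  7  0111100110→0 (1)
  8  1111001101→1 (0)
  9  1110011010→1 (1)
 10  1100110101→1 (1)
 11  1001101011→1 (0)
 12  0011010110→0 (1)
 13  0110101101→0 (0)
 14  1101011010→1 (0)
 15  1010110100→1 (1)
 16  0101101001→0 (1)
 17  1011010011→1 (0)
 18  0110100110→0 (0)
 19  1101001100→1 (0)
 20  1010011000→1 (1)
 21  0100110001→0 (0)
 22  1001100010→1 (0)
 23  0011000100→0 (1)
 24  0110001001→0 (0)
 25  1100010010→1 (1)
 26  1000100101→1 (1)
 27  0001001011→0 (1)
 28  0010010111→0 (0)
 29  0100101110→0 (0)
 30  1001011100→1 (0)
 31  0010111000→0 (0)
 32  0101110000→0 (1)
 33  1011100001→1 (0)
 34  0111000010→0 (1)
 35  1110000101→1 (1)
 36  1100001011→1 (1)
 37  1000010111→1 (1)
 38  0000101111→0 (0)
 39  0001011110→0 (1)
 40  0010111101→0 (0)
 41  0101111010→0 (1)
 42  1011110101→1 (0)
 43  0111101010→0 (1)
 44  1111010101→1 (0)
 45  1110101010→1 (1)
 46  1101010101→1 (0)
 47  1010101010→1 (1)
 48  0101010101→0 (1)
 49  1010101011→1 (1)
 50  0101010111→0 (1)
 51  1010101111→1 (1)
 52  0101011111→0 (1)
 53  1010111111→1 (1)
 54  0101111111→0 (1)
 55  1011111111→1 (0)
 56  0111111110→0 (1)
 57  1111111101→1 (0)
 58  1111111010→1 (0)
 59  1111110100→1 (0)
 60  1111101000→1 (0)
 61  1111010000→1 (0)
 62  1110100000→1 (1)
 63  1101000001→1 (0)
 64  1010000010→1 (1)
 65  0100000101→0 (0)
 66  1000001010→1 (1)
 67  0000010101→0 (0)
 68  0000101010→0 (0)
 69  0001010100→0 (1)
 70  0010101001→0 (0)
 71  0101010010→0 (1)
 72  1010100101→1 (1)
 73  0101001011→0 (1)

00011010111100110101101001100010010111000010111101010101011111111010000010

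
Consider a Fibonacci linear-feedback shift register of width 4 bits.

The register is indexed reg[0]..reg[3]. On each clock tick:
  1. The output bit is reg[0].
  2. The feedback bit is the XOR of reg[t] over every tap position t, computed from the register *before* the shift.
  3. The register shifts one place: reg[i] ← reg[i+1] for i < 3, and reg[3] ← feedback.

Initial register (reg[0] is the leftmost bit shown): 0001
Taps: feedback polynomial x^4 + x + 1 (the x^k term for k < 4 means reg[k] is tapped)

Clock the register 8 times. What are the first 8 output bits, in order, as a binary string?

00010011

tick  register→output (feedback)
  0  0001→0 (0)
  1  0010→0 (0)
  2  0100→0 (1)
  3  1001→1 (1)
  4  0011→0 (0)
  5  0110→0 (1)
  6  1101→1 (0)
  7  1010→1 (1)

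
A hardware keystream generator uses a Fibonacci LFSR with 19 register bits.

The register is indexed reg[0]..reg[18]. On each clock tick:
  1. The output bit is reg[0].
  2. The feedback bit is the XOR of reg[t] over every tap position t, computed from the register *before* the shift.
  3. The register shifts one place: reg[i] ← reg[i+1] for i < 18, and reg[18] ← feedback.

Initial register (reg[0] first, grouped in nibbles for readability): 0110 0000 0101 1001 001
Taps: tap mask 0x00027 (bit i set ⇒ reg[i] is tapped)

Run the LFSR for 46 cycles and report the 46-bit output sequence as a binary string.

0110000001011001001001010101010101101010000000

step | reg (before) | out | fb
   0 | 0110000001011001001 | 0 | 0
   1 | 1100000010110010010 | 1 | 0
   2 | 1000000101100100100 | 1 | 1
   3 | 0000001011001001001 | 0 | 0
   4 | 0000010110010010010 | 0 | 1
   5 | 0000101100100100101 | 0 | 0
   6 | 0001011001001001010 | 0 | 1
   7 | 0010110010010010101 | 0 | 0
   8 | 0101100100100101010 | 0 | 1
   9 | 1011001001001010101 | 1 | 0
  10 | 0110010010010101010 | 0 | 1
  11 | 1100100100101010101 | 1 | 0
  12 | 1001001001010101010 | 1 | 1
  13 | 0010010010101010101 | 0 | 0
  14 | 0100100101010101010 | 0 | 1
  15 | 1001001010101010101 | 1 | 1
  16 | 0010010101010101011 | 0 | 0
  17 | 0100101010101010110 | 0 | 1
  18 | 1001010101010101101 | 1 | 0
  19 | 0010101010101011010 | 0 | 1
  20 | 0101010101010110101 | 0 | 0
  21 | 1010101010101101010 | 1 | 0
  22 | 0101010101011010100 | 0 | 0
  23 | 1010101010110101000 | 1 | 0
  24 | 0101010101101010000 | 0 | 0
  25 | 1010101011010100000 | 1 | 0
  26 | 0101010110101000000 | 0 | 0
  27 | 1010101101010000000 | 1 | 0
  28 | 0101011010100000000 | 0 | 0
  29 | 1010110101000000000 | 1 | 1
  30 | 0101101010000000001 | 0 | 1
  31 | 1011010100000000011 | 1 | 1
  32 | 0110101000000000111 | 0 | 0
  33 | 1101010000000001110 | 1 | 1
  34 | 1010100000000011101 | 1 | 0
  35 | 0101000000000111010 | 0 | 1
  36 | 1010000000001110101 | 1 | 0
  37 | 0100000000011101010 | 0 | 1
  38 | 1000000000111010101 | 1 | 1
  39 | 0000000001110101011 | 0 | 0
  40 | 0000000011101010110 | 0 | 0
  41 | 0000000111010101100 | 0 | 0
  42 | 0000001110101011000 | 0 | 0
  43 | 0000011101010110000 | 0 | 1
  44 | 0000111010101100001 | 0 | 1
  45 | 0001110101011000011 | 0 | 1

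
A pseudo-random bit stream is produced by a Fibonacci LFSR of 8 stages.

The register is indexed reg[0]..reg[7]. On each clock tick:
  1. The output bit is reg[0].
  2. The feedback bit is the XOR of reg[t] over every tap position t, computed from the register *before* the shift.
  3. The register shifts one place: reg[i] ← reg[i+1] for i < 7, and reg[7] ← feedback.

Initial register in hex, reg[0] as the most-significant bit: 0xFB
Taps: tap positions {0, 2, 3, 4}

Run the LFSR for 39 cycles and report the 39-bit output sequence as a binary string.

tick  register→output (feedback)
  0  11111011→1 (0)
  1  11110110→1 (1)
  2  11101101→1 (1)
  3  11011011→1 (1)
  4  10110111→1 (1)
  5  01101111→0 (0)
  6  11011110→1 (1)
  7  10111101→1 (0)
  8  01111010→0 (1)
  9  11110101→1 (1)
 10  11101011→1 (1)
 11  11010111→1 (0)
 12  10101110→1 (1)
 13  01011101→0 (0)
 14  10111010→1 (0)
 15  01110100→0 (0)
 16  11101000→1 (1)
 17  11010001→1 (0)
 18  10100010→1 (0)
 19  01000100→0 (0)
 20  10001000→1 (0)
 21  00010000→0 (1)
 22  00100001→0 (1)
 23  01000011→0 (0)
 24  10000110→1 (1)
 25  00001101→0 (1)
 26  00011011→0 (0)
 27  00110110→0 (0)
 28  01101100→0 (0)
 29  11011000→1 (1)
 30  10110001→1 (1)
 31  01100011→0 (1)
 32  11000111→1 (1)
 33  10001111→1 (0)
 34  00011110→0 (0)
 35  00111100→0 (1)
 36  01111001→0 (1)
 37  11110011→1 (1)
 38  11100111→1 (0)

111110110111101011101000100001101100011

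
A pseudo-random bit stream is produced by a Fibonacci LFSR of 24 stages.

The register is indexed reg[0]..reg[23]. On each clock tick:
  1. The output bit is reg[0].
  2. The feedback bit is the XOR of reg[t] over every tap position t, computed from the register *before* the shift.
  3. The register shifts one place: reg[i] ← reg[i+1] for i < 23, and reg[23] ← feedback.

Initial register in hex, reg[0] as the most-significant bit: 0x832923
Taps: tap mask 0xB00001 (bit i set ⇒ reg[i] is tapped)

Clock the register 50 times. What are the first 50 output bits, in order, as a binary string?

step | reg (before) | out | fb
   0 | 100000110010100100100011 | 1 | 0
   1 | 000001100101001001000110 | 0 | 1
   2 | 000011001010010010001101 | 0 | 1
   3 | 000110010100100100011011 | 0 | 0
   4 | 001100101001001000110110 | 0 | 1
   5 | 011001010010010001101101 | 0 | 1
   6 | 110010100100100011011011 | 1 | 1
   7 | 100101001001000110110111 | 1 | 1
   8 | 001010010010001101101111 | 0 | 1
   9 | 010100100100011011011111 | 0 | 1
  10 | 101001001000110110111111 | 1 | 0
  11 | 010010010001101101111110 | 0 | 0
  12 | 100100100011011011111100 | 1 | 1
  13 | 001001000110110111111001 | 0 | 0
  14 | 010010001101101111110010 | 0 | 0
  15 | 100100011011011111100100 | 1 | 0
  16 | 001000110110111111001000 | 0 | 1
  17 | 010001101101111110010001 | 0 | 1
  18 | 100011011011111100100011 | 1 | 0
  19 | 000110110111111001000110 | 0 | 1
  20 | 001101101111110010001101 | 0 | 1
  21 | 011011011111100100011011 | 0 | 0
  22 | 110110111111001000110110 | 1 | 0
  23 | 101101111110010001101100 | 1 | 1
  24 | 011011111100100011011001 | 0 | 0
  25 | 110111111001000110110010 | 1 | 1
  26 | 101111110010001101100101 | 1 | 1
  27 | 011111100100011011001011 | 0 | 0
  28 | 111111001000110110010110 | 1 | 0
  29 | 111110010001101100101100 | 1 | 1
  30 | 111100100011011001011001 | 1 | 1
  31 | 111001000110110010110011 | 1 | 0
  32 | 110010001101100101100110 | 1 | 0
  33 | 100100011011001011001100 | 1 | 1
  34 | 001000110110010110011001 | 0 | 0
  35 | 010001101100101100110010 | 0 | 0
  36 | 100011011001011001100100 | 1 | 0
  37 | 000110110010110011001000 | 0 | 1
  38 | 001101100101100110010001 | 0 | 1
  39 | 011011001011001100100011 | 0 | 1
  40 | 110110010110011001000111 | 1 | 1
  41 | 101100101100110010001111 | 1 | 0
  42 | 011001011001100100011110 | 0 | 0
  43 | 110010110011001000111100 | 1 | 1
  44 | 100101100110010001111001 | 1 | 1
  45 | 001011001100100011110011 | 0 | 1
  46 | 010110011001000111100111 | 0 | 0
  47 | 101100110010001111001110 | 1 | 1
  48 | 011001100100011110011101 | 0 | 1
  49 | 110011001000111100111011 | 1 | 1

10000011001010010010001101101111110010001101100101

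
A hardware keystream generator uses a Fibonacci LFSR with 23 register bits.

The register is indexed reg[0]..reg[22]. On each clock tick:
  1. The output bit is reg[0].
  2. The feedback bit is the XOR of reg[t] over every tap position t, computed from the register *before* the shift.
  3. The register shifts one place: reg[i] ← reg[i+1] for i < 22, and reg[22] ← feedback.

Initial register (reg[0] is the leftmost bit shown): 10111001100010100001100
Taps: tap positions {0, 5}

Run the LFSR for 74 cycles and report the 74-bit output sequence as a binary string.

10111001100010100001100100010001100100100111011001000111101110010111110101

k : reg_k → out_k, fb_k
0: 10111001100010100001100 → 1, fb=1
1: 01110011000101000011001 → 0, fb=0
2: 11100110001010000110010 → 1, fb=0
3: 11001100010100001100100 → 1, fb=0
4: 10011000101000011001000 → 1, fb=1
5: 00110001010000110010001 → 0, fb=0
6: 01100010100001100100010 → 0, fb=0
7: 11000101000011001000100 → 1, fb=0
8: 10001010000110010001000 → 1, fb=1
9: 00010100001100100010001 → 0, fb=1
10: 00101000011001000100011 → 0, fb=0
11: 01010000110010001000110 → 0, fb=0
12: 10100001100100010001100 → 1, fb=1
13: 01000011001000100011001 → 0, fb=0
14: 10000110010001000110010 → 1, fb=0
15: 00001100100010001100100 → 0, fb=1
16: 00011001000100011001001 → 0, fb=0
17: 00110010001000110010010 → 0, fb=0
18: 01100100010001100100100 → 0, fb=1
19: 11001000100011001001001 → 1, fb=1
20: 10010001000110010010011 → 1, fb=1
21: 00100010001100100100111 → 0, fb=0
22: 01000100011001001001110 → 0, fb=1
23: 10001000110010010011101 → 1, fb=1
24: 00010001100100100111011 → 0, fb=0
25: 00100011001001001110110 → 0, fb=0
26: 01000110010010011101100 → 0, fb=1
27: 10001100100100111011001 → 1, fb=0
28: 00011001001001110110010 → 0, fb=0
29: 00110010010011101100100 → 0, fb=0
30: 01100100100111011001000 → 0, fb=1
31: 11001001001110110010001 → 1, fb=1
32: 10010010011101100100011 → 1, fb=1
33: 00100100111011001000111 → 0, fb=1
34: 01001001110110010001111 → 0, fb=0
35: 10010011101100100011110 → 1, fb=1
36: 00100111011001000111101 → 0, fb=1
37: 01001110110010001111011 → 0, fb=1
38: 10011101100100011110111 → 1, fb=0
39: 00111011001000111101110 → 0, fb=0
40: 01110110010001111011100 → 0, fb=1
41: 11101100100011110111001 → 1, fb=0
42: 11011001000111101110010 → 1, fb=1
43: 10110010001111011100101 → 1, fb=1
44: 01100100011110111001011 → 0, fb=1
45: 11001000111101110010111 → 1, fb=1
46: 10010001111011100101111 → 1, fb=1
47: 00100011110111001011111 → 0, fb=0
48: 01000111101110010111110 → 0, fb=1
49: 10001111011100101111101 → 1, fb=0
50: 00011110111001011111010 → 0, fb=1
51: 00111101110010111110101 → 0, fb=1
52: 01111011100101111101011 → 0, fb=0
53: 11110111001011111010110 → 1, fb=0
54: 11101110010111110101100 → 1, fb=0
55: 11011100101111101011000 → 1, fb=0
56: 10111001011111010110000 → 1, fb=1
57: 01110010111110101100001 → 0, fb=0
58: 11100101111101011000010 → 1, fb=0
59: 11001011111010110000100 → 1, fb=1
60: 10010111110101100001001 → 1, fb=0
61: 00101111101011000010010 → 0, fb=1
62: 01011111010110000100101 → 0, fb=1
63: 10111110101100001001011 → 1, fb=0
64: 01111101011000010010110 → 0, fb=1
65: 11111010110000100101101 → 1, fb=1
66: 11110101100001001011011 → 1, fb=0
67: 11101011000010010110110 → 1, fb=1
68: 11010110000100101101101 → 1, fb=0
69: 10101100001001011011010 → 1, fb=0
70: 01011000010010110110100 → 0, fb=0
71: 10110000100101101101000 → 1, fb=1
72: 01100001001011011010001 → 0, fb=0
73: 11000010010110110100010 → 1, fb=1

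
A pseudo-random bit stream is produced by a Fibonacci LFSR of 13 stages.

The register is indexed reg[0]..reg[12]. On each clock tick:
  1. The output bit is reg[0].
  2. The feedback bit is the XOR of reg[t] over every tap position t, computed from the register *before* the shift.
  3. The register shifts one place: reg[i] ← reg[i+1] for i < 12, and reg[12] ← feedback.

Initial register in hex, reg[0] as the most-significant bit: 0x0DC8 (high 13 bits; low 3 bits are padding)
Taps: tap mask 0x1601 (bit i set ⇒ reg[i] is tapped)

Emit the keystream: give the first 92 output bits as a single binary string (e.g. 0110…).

00001101110010010110011101100001111011111111010011001100101011100111011101001011101001110111

step | reg (before) | out | fb
   0 | 0000110111001 | 0 | 0
   1 | 0001101110010 | 0 | 0
   2 | 0011011100100 | 0 | 1
   3 | 0110111001001 | 0 | 0
   4 | 1101110010010 | 1 | 1
   5 | 1011100100101 | 1 | 1
   6 | 0111001001011 | 0 | 0
   7 | 1110010010110 | 1 | 0
   8 | 1100100101100 | 1 | 1
   9 | 1001001011001 | 1 | 1
  10 | 0010010110011 | 0 | 1
  11 | 0100101100111 | 0 | 0
  12 | 1001011001110 | 1 | 1
  13 | 0010110011101 | 0 | 1
  14 | 0101100111011 | 0 | 0
  15 | 1011001110110 | 1 | 0
  16 | 0110011101100 | 0 | 0
  17 | 1100111011000 | 1 | 0
  18 | 1001110110000 | 1 | 1
  19 | 0011101100001 | 0 | 1
  20 | 0111011000011 | 0 | 1
  21 | 1110110000111 | 1 | 1
  22 | 1101100001111 | 1 | 0
  23 | 1011000011110 | 1 | 1
  24 | 0110000111101 | 0 | 1
  25 | 1100001111011 | 1 | 1
  26 | 1000011110111 | 1 | 1
  27 | 0000111101111 | 0 | 1
  28 | 0001111011111 | 0 | 1
  29 | 0011110111111 | 0 | 1
  30 | 0111101111111 | 0 | 1
  31 | 1111011111111 | 1 | 0
  32 | 1110111111110 | 1 | 1
  33 | 1101111111101 | 1 | 0
  34 | 1011111111010 | 1 | 0
  35 | 0111111110100 | 0 | 1
  36 | 1111111101001 | 1 | 1
  37 | 1111111010011 | 1 | 0
  38 | 1111110100110 | 1 | 0
  39 | 1111101001100 | 1 | 1
  40 | 1111010011001 | 1 | 1
  41 | 1110100110011 | 1 | 0
  42 | 1101001100110 | 1 | 0
  43 | 1010011001100 | 1 | 1
  44 | 0100110011001 | 0 | 0
  45 | 1001100110010 | 1 | 1
  46 | 0011001100101 | 0 | 0
  47 | 0110011001010 | 0 | 1
  48 | 1100110010101 | 1 | 1
  49 | 1001100101011 | 1 | 1
  50 | 0011001010111 | 0 | 0
  51 | 0110010101110 | 0 | 0
  52 | 1100101011100 | 1 | 1
  53 | 1001010111001 | 1 | 1
  54 | 0010101110011 | 0 | 1
  55 | 0101011100111 | 0 | 0
  56 | 1010111001110 | 1 | 1
  57 | 0101110011101 | 0 | 1
  58 | 1011100111011 | 1 | 1
  59 | 0111001110111 | 0 | 0
  60 | 1110011101110 | 1 | 1
  61 | 1100111011101 | 1 | 0
  62 | 1001110111010 | 1 | 0
  63 | 0011101110100 | 0 | 1
  64 | 0111011101001 | 0 | 0
  65 | 1110111010010 | 1 | 1
  66 | 1101110100101 | 1 | 1
  67 | 1011101001011 | 1 | 1
  68 | 0111010010111 | 0 | 0
  69 | 1110100101110 | 1 | 1
  70 | 1101001011101 | 1 | 0
  71 | 1010010111010 | 1 | 0
  72 | 0100101110100 | 0 | 1
  73 | 1001011101001 | 1 | 1
  74 | 0010111010011 | 0 | 1
  75 | 0101110100111 | 0 | 0
  76 | 1011101001110 | 1 | 1
  77 | 0111010011101 | 0 | 1
  78 | 1110100111011 | 1 | 1
  79 | 1101001110111 | 1 | 1
  80 | 1010011101111 | 1 | 0
  81 | 0100111011110 | 0 | 0
  82 | 1001110111100 | 1 | 1
  83 | 0011101111001 | 0 | 0
  84 | 0111011110010 | 0 | 0
  85 | 1110111100100 | 1 | 0
  86 | 1101111001000 | 1 | 0
  87 | 1011110010000 | 1 | 1
  88 | 0111100100001 | 0 | 1
  89 | 1111001000011 | 1 | 0
  90 | 1110010000110 | 1 | 0
  91 | 1100100001100 | 1 | 1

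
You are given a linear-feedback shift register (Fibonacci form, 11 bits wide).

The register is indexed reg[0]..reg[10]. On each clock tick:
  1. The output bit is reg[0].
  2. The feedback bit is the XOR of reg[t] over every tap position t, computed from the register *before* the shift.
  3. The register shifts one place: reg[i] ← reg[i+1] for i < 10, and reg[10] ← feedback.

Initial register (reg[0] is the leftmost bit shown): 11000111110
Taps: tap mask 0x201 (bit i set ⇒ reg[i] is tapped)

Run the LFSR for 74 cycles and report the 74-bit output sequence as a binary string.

11000111110010100110000100001111110101001100100010110100000100100000001011

step | reg (before) | out | fb
   0 | 11000111110 | 1 | 0
   1 | 10001111100 | 1 | 1
   2 | 00011111001 | 0 | 0
   3 | 00111110010 | 0 | 1
   4 | 01111100101 | 0 | 0
   5 | 11111001010 | 1 | 0
   6 | 11110010100 | 1 | 1
   7 | 11100101001 | 1 | 1
   8 | 11001010011 | 1 | 0
   9 | 10010100110 | 1 | 0
  10 | 00101001100 | 0 | 0
  11 | 01010011000 | 0 | 0
  12 | 10100110000 | 1 | 1
  13 | 01001100001 | 0 | 0
  14 | 10011000010 | 1 | 0
  15 | 00110000100 | 0 | 0
  16 | 01100001000 | 0 | 0
  17 | 11000010000 | 1 | 1
  18 | 10000100001 | 1 | 1
  19 | 00001000011 | 0 | 1
  20 | 00010000111 | 0 | 1
  21 | 00100001111 | 0 | 1
  22 | 01000011111 | 0 | 1
  23 | 10000111111 | 1 | 0
  24 | 00001111110 | 0 | 1
  25 | 00011111101 | 0 | 0
  26 | 00111111010 | 0 | 1
  27 | 01111110101 | 0 | 0
  28 | 11111101010 | 1 | 0
  29 | 11111010100 | 1 | 1
  30 | 11110101001 | 1 | 1
  31 | 11101010011 | 1 | 0
  32 | 11010100110 | 1 | 0
  33 | 10101001100 | 1 | 1
  34 | 01010011001 | 0 | 0
  35 | 10100110010 | 1 | 0
  36 | 01001100100 | 0 | 0
  37 | 10011001000 | 1 | 1
  38 | 00110010001 | 0 | 0
  39 | 01100100010 | 0 | 1
  40 | 11001000101 | 1 | 1
  41 | 10010001011 | 1 | 0
  42 | 00100010110 | 0 | 1
  43 | 01000101101 | 0 | 0
  44 | 10001011010 | 1 | 0
  45 | 00010110100 | 0 | 0
  46 | 00101101000 | 0 | 0
  47 | 01011010000 | 0 | 0
  48 | 10110100000 | 1 | 1
  49 | 01101000001 | 0 | 0
  50 | 11010000010 | 1 | 0
  51 | 10100000100 | 1 | 1
  52 | 01000001001 | 0 | 0
  53 | 10000010010 | 1 | 0
  54 | 00000100100 | 0 | 0
  55 | 00001001000 | 0 | 0
  56 | 00010010000 | 0 | 0
  57 | 00100100000 | 0 | 0
  58 | 01001000000 | 0 | 0
  59 | 10010000000 | 1 | 1
  60 | 00100000001 | 0 | 0
  61 | 01000000010 | 0 | 1
  62 | 10000000101 | 1 | 1
  63 | 00000001011 | 0 | 1
  64 | 00000010111 | 0 | 1
  65 | 00000101111 | 0 | 1
  66 | 00001011111 | 0 | 1
  67 | 00010111111 | 0 | 1
  68 | 00101111111 | 0 | 1
  69 | 01011111111 | 0 | 1
  70 | 10111111111 | 1 | 0
  71 | 01111111110 | 0 | 1
  72 | 11111111101 | 1 | 1
  73 | 11111111011 | 1 | 0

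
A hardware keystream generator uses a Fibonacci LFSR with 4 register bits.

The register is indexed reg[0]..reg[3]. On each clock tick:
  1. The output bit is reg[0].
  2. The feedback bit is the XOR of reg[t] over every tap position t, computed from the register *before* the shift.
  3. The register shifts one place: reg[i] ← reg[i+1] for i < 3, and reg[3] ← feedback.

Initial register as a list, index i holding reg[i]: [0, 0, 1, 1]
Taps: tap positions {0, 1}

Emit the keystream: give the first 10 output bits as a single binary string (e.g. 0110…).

0011010111

k : reg_k → out_k, fb_k
0: 0011 → 0, fb=0
1: 0110 → 0, fb=1
2: 1101 → 1, fb=0
3: 1010 → 1, fb=1
4: 0101 → 0, fb=1
5: 1011 → 1, fb=1
6: 0111 → 0, fb=1
7: 1111 → 1, fb=0
8: 1110 → 1, fb=0
9: 1100 → 1, fb=0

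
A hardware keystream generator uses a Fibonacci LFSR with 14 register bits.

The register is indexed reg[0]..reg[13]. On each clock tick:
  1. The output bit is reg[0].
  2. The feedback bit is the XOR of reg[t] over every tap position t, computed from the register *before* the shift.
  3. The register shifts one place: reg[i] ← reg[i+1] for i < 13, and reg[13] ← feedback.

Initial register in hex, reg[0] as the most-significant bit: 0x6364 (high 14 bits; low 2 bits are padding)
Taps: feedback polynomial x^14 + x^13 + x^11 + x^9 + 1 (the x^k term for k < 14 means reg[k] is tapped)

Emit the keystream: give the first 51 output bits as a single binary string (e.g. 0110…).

011000110110010000110011101011111000001101110010100

tick  register→output (feedback)
  0  01100011011001→0 (0)
  1  11000110110010→1 (0)
  2  10001101100100→1 (0)
  3  00011011001000→0 (0)
  4  00110110010000→0 (1)
  5  01101100100001→0 (1)
  6  11011001000011→1 (0)
  7  10110010000110→1 (0)
  8  01100100001100→0 (1)
  9  11001000011001→1 (1)
 10  10010000110011→1 (1)
 11  00100001100111→0 (0)
 12  01000011001110→0 (1)
 13  10000110011101→1 (0)
 14  00001100111010→0 (1)
 15  00011001110101→0 (1)
 16  00110011101011→0 (1)
 17  01100111010111→0 (1)
 18  11001110101111→1 (1)
 19  10011101011111→1 (0)
 20  00111010111110→0 (0)
 21  01110101111100→0 (0)
 22  11101011111000→1 (0)
 23  11010111110000→1 (0)
 24  10101111100000→1 (1)
 25  01011111000001→0 (1)
 26  10111110000011→1 (0)
 27  01111100000110→0 (1)
 28  11111000001101→1 (1)
 29  11110000011011→1 (1)
 30  11100000110111→1 (0)
 31  11000001101110→1 (0)
 32  10000011011100→1 (1)
 33  00000110111001→0 (0)
 34  00001101110010→0 (1)
 35  00011011100101→0 (0)
 36  00110111001010→0 (0)
 37  01101110010100→0 (0)
 38  11011100101000→1 (1)
 39  10111001010001→1 (1)
 40  01110010100011→0 (1)
 41  11100101000111→1 (1)
 42  11001010001111→1 (1)
 43  10010100011111→1 (0)
 44  00101000111110→0 (0)
 45  01010001111100→0 (0)
 46  10100011111000→1 (0)
 47  01000111110000→0 (1)
 48  10001111100001→1 (0)
 49  00011111000010→0 (0)
 50  00111110000100→0 (1)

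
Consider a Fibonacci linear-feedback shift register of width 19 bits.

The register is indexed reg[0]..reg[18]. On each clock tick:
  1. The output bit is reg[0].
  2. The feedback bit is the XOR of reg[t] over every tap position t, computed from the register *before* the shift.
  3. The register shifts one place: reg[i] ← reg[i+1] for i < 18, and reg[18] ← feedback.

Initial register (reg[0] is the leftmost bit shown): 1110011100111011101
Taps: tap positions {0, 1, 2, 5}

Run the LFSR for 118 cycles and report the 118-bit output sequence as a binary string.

1110011100111011101010100101101011100011100110110001101100110100010001001110000010101000010101101100101001101111001001

step | reg (before) | out | fb
   0 | 1110011100111011101 | 1 | 0
   1 | 1100111001110111010 | 1 | 1
   2 | 1001110011101110101 | 1 | 0
   3 | 0011100111011101010 | 0 | 1
   4 | 0111001110111010101 | 0 | 0
   5 | 1110011101110101010 | 1 | 0
   6 | 1100111011101010100 | 1 | 1
   7 | 1001110111010101001 | 1 | 0
   8 | 0011101110101010010 | 0 | 1
   9 | 0111011101010100101 | 0 | 1
  10 | 1110111010101001011 | 1 | 0
  11 | 1101110101010010110 | 1 | 1
  12 | 1011101010100101101 | 1 | 0
  13 | 0111010101001011010 | 0 | 1
  14 | 1110101010010110101 | 1 | 1
  15 | 1101010100101101011 | 1 | 1
  16 | 1010101001011010111 | 1 | 0
  17 | 0101010010110101110 | 0 | 0
  18 | 1010100101101011100 | 1 | 0
  19 | 0101001011010111000 | 0 | 1
  20 | 1010010110101110001 | 1 | 1
  21 | 0100101101011100011 | 0 | 1
  22 | 1001011010111000111 | 1 | 0
  23 | 0010110101110001110 | 0 | 0
  24 | 0101101011100011100 | 0 | 1
  25 | 1011010111000111001 | 1 | 1
  26 | 0110101110001110011 | 0 | 0
  27 | 1101011100011100110 | 1 | 1
  28 | 1010111000111001101 | 1 | 1
  29 | 0101110001110011011 | 0 | 0
  30 | 1011100011100110110 | 1 | 0
  31 | 0111000111001101100 | 0 | 0
  32 | 1110001110011011000 | 1 | 1
  33 | 1100011100110110001 | 1 | 1
  34 | 1000111001101100011 | 1 | 0
  35 | 0001110011011000110 | 0 | 1
  36 | 0011100110110001101 | 0 | 1
  37 | 0111001101100011011 | 0 | 0
  38 | 1110011011000110110 | 1 | 0
  39 | 1100110110001101100 | 1 | 1
  40 | 1001101100011011001 | 1 | 1
  41 | 0011011000110110011 | 0 | 0
  42 | 0110110001101100110 | 0 | 1
  43 | 1101100011011001101 | 1 | 0
  44 | 1011000110110011010 | 1 | 0
  45 | 0110001101100110100 | 0 | 0
  46 | 1100011011001101000 | 1 | 1
  47 | 1000110110011010001 | 1 | 0
  48 | 0001101100110100010 | 0 | 0
  49 | 0011011001101000100 | 0 | 0
  50 | 0110110011010001000 | 0 | 1
  51 | 1101100110100010001 | 1 | 0
  52 | 1011001101000100010 | 1 | 0
  53 | 0110011010001000100 | 0 | 1
  54 | 1100110100010001001 | 1 | 1
  55 | 1001101000100010011 | 1 | 1
  56 | 0011010001000100111 | 0 | 0
  57 | 0110100010001001110 | 0 | 0
  58 | 1101000100010011100 | 1 | 0
  59 | 1010001000100111000 | 1 | 0
  60 | 0100010001001110000 | 0 | 0
  61 | 1000100010011100000 | 1 | 1
  62 | 0001000100111000001 | 0 | 0
  63 | 0010001001110000010 | 0 | 1
  64 | 0100010011100000101 | 0 | 0
  65 | 1000100111000001010 | 1 | 1
  66 | 0001001110000010101 | 0 | 0
  67 | 0010011100000101010 | 0 | 0
  68 | 0100111000001010100 | 0 | 0
  69 | 1001110000010101000 | 1 | 0
  70 | 0011100000101010000 | 0 | 1
  71 | 0111000001010100001 | 0 | 0
  72 | 1110000010101000010 | 1 | 1
  73 | 1100000101010000101 | 1 | 0
  74 | 1000001010100001010 | 1 | 1
  75 | 0000010101000010101 | 0 | 1
  76 | 0000101010000101011 | 0 | 0
  77 | 0001010100001010110 | 0 | 1
  78 | 0010101000010101101 | 0 | 1
  79 | 0101010000101011011 | 0 | 0
  80 | 1010100001010110110 | 1 | 0
  81 | 0101000010101101100 | 0 | 1
  82 | 1010000101011011001 | 1 | 0
  83 | 0100001010110110010 | 0 | 1
  84 | 1000010101101100101 | 1 | 0
  85 | 0000101011011001010 | 0 | 0
  86 | 0001010110110010100 | 0 | 1
  87 | 0010101101100101001 | 0 | 1
  88 | 0101011011001010011 | 0 | 0
  89 | 1010110110010100110 | 1 | 1
  90 | 0101101100101001101 | 0 | 1
  91 | 1011011001010011011 | 1 | 1
  92 | 0110110010100110111 | 0 | 1
  93 | 1101100101001101111 | 1 | 0
  94 | 1011001010011011110 | 1 | 0
  95 | 0110010100110111100 | 0 | 1
  96 | 1100101001101111001 | 1 | 0
  97 | 1001010011011110010 | 1 | 0
  98 | 0010100110111100100 | 0 | 1
  99 | 0101001101111001001 | 0 | 1
 100 | 1010011011110010011 | 1 | 1
 101 | 0100110111100100111 | 0 | 0
 102 | 1001101111001001110 | 1 | 1
 103 | 0011011110010011101 | 0 | 0
 104 | 0110111100100111010 | 0 | 1
 105 | 1101111001001110101 | 1 | 1
 106 | 1011110010011101011 | 1 | 1
 107 | 0111100100111010111 | 0 | 0
 108 | 1111001001110101110 | 1 | 1
 109 | 1110010011101011101 | 1 | 0
 110 | 1100100111010111010 | 1 | 0
 111 | 1001001110101110100 | 1 | 1
 112 | 0010011101011101001 | 0 | 0
 113 | 0100111010111010010 | 0 | 0
 114 | 1001110101110100100 | 1 | 0
 115 | 0011101011101001000 | 0 | 1
 116 | 0111010111010010001 | 0 | 1
 117 | 1110101110100100011 | 1 | 1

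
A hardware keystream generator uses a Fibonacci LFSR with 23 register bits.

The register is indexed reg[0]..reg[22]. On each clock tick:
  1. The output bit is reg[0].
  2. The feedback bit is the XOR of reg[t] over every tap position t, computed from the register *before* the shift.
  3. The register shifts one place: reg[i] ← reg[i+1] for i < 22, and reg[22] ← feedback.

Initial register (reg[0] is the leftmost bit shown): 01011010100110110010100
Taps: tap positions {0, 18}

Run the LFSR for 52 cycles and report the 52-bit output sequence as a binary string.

tick  register→output (feedback)
  0  01011010100110110010100→0 (1)
  1  10110101001101100101001→1 (1)
  2  01101010011011001010011→0 (1)
  3  11010100110110010100111→1 (1)
  4  10101001101100101001111→1 (1)
  5  01010011011001010011111→0 (1)
  6  10100110110010100111111→1 (0)
  7  01001101100101001111110→0 (1)
  8  10011011001010011111101→1 (0)
  9  00110110010100111111010→0 (1)
 10  01101100101001111110101→0 (1)
 11  11011001010011111101011→1 (1)
 12  10110010100111111010111→1 (0)
 13  01100101001111110101110→0 (0)
 14  11001010011111101011100→1 (0)
 15  10010100111111010111000→1 (0)
 16  00101001111110101110000→0 (1)
 17  01010011111101011100001→0 (0)
 18  10100111111010111000010→1 (1)
 19  01001111110101110000101→0 (0)
 20  10011111101011100001010→1 (1)
 21  00111111010111000010101→0 (1)
 22  01111110101110000101011→0 (0)
 23  11111101011100001010110→1 (0)
 24  11111010111000010101100→1 (1)
 25  11110101110000101011001→1 (0)
 26  11101011100001010110010→1 (0)
 27  11010111000010101100100→1 (1)
 28  10101110000101011001001→1 (1)
 29  01011100001010110010011→0 (1)
 30  10111000010101100100111→1 (1)
 31  01110000101011001001111→0 (0)
 32  11100001010110010011110→1 (0)
 33  11000010101100100111100→1 (0)
 34  10000101011001001111000→1 (0)
 35  00001010110010011110000→0 (1)
 36  00010101100100111100001→0 (0)
 37  00101011001001111000010→0 (0)
 38  01010110010011110000100→0 (0)
 39  10101100100111100001000→1 (1)
 40  01011001001111000010001→0 (1)
 41  10110010011110000100011→1 (1)
 42  01100100111100001000111→0 (0)
 43  11001001111000010001110→1 (1)
 44  10010011110000100011101→1 (0)
 45  00100111100001000111010→0 (1)
 46  01001111000010001110101→0 (1)
 47  10011110000100011101011→1 (1)
 48  00111100001000111010111→0 (1)
 49  01111000010001110101111→0 (0)
 50  11110000100011101011110→1 (0)
 51  11100001000111010111100→1 (0)

0101101010011011001010011111101011100001010110010011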